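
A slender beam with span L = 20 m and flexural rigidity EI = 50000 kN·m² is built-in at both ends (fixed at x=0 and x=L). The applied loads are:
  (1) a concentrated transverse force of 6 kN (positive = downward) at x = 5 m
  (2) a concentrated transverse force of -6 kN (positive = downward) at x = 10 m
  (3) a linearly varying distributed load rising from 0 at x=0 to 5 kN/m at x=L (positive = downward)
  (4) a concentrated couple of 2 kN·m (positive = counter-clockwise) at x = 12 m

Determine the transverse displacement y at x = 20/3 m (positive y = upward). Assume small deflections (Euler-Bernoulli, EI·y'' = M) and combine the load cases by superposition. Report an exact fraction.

Load 1 — point force P=6 kN at a=5 m (b=L-a=15):
  y_1 = -Pa²(L-x)²(3bL-(3b+a)(L-x))/(6L³EI)  [x>a] = -6·5²·(20-(20/3))²·(3·15·20-(3·15+5)·(20-(20/3)))/(6·20³·50000) = -7/2700 m
Load 2 — point force P=-6 kN at a=10 m (b=L-a=10):
  y_2 = -Pb²x²(3aL-(3a+b)x)/(6L³EI)  [x≤a] = -(-6)·10²·(20/3)²·(3·10·20-(3·10+10)·(20/3))/(6·20³·50000) = 1/270 m
Load 3 — triangular load w₀=5 kN/m (0→w₀ over full span):
  y_3 = -w₀x²(L-x)²(x+2L)/(120LEI) = -5·(20/3)²·(20-(20/3))²·((20/3)+2·20)/(120·20·50000) = -56/3645 m
Load 4 — applied couple M₀=2 kN·m at a=12 m (b=L-a=8):
  y_4 = (R_Ax³/6 - M_Ax²/2)/EI  [x≤a] with R_A=18/125, M_A=16/25 = ((18/125)·(20/3)³/6 - (16/25)·(20/3)²/2)/50000 = -4/28125 m
Superposition: y = Σ y_i = -131171/9112500 m ≈ -0.014395 m

y(20/3) = -131171/9112500 m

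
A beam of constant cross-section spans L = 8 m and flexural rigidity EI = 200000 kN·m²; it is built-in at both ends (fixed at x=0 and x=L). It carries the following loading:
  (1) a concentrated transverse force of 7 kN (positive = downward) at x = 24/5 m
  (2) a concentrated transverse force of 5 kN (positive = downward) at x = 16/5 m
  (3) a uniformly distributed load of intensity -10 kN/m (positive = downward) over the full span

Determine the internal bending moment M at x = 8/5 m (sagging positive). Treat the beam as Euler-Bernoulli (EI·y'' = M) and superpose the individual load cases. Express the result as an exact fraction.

M(8/5) = 232/1875 kN·m

Load 1 — point force P=7 kN at a=24/5 m (b=L-a=16/5):
  M_1 = Pb²(3a+b)x/L³ - Pab²/L²  [x≤a] = 7·(16/5)²·(3·(24/5)+(16/5))·(8/5)/8³ - 7·(24/5)·(16/5)²/8² = -896/625 kN·m
Load 2 — point force P=5 kN at a=16/5 m (b=L-a=24/5):
  M_2 = Pb²(3a+b)x/L³ - Pab²/L²  [x≤a] = 5·(24/5)²·(3·(16/5)+(24/5))·(8/5)/8³ - 5·(16/5)·(24/5)²/8² = -72/125 kN·m
Load 3 — uniform load w=-10 kN/m over full span:
  M_3 = wLx/2 - wL²/12 - wx²/2 = (-10)·8·(8/5)/2 - (-10)·8²/12 - (-10)·(8/5)²/2 = 32/15 kN·m
Superposition: M = Σ M_i = 232/1875 kN·m ≈ 0.123733 kN·m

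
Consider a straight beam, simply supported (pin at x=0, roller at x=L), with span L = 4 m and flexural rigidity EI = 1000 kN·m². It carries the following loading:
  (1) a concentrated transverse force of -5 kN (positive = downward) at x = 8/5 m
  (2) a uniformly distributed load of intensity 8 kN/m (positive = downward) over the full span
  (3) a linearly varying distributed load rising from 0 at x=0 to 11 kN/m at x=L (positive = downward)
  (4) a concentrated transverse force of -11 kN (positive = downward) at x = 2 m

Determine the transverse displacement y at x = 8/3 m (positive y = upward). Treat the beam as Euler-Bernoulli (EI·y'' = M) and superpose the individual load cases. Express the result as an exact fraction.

y(8/3) = -99859/4556250 m

Load 1 — point force P=-5 kN at a=8/5 m (b=L-a=12/5):
  y_1 = -Pa(L-x)(2Lx-a²-x²)/(6LEI)  [x>a] = -(-5)·(8/5)·(4-(8/3))·(2·4·(8/3)-(8/5)²-(8/3)²)/(6·4·1000) = 1312/253125 m
Load 2 — uniform load w=8 kN/m over full span:
  y_2 = -wx(L³-2Lx²+x³)/(24EI) = -8·(8/3)·(4³-2·4·(8/3)²+(8/3)³)/(24·1000) = -704/30375 m
Load 3 — triangular load w₀=11 kN/m (0→w₀ over full span):
  y_3 = -w₀x(7L⁴-10L²x²+3x⁴)/(360LEI) = -11·(8/3)·(7·4⁴-10·4²·(8/3)²+3·(8/3)⁴)/(360·4·1000) = -1496/91125 m
Load 4 — point force P=-11 kN at a=2 m (b=L-a=2):
  y_4 = -Pa(L-x)(2Lx-a²-x²)/(6LEI)  [x>a] = -(-11)·2·(4-(8/3))·(2·4·(8/3)-2²-(8/3)²)/(6·4·1000) = 253/20250 m
Superposition: y = Σ y_i = -99859/4556250 m ≈ -0.021917 m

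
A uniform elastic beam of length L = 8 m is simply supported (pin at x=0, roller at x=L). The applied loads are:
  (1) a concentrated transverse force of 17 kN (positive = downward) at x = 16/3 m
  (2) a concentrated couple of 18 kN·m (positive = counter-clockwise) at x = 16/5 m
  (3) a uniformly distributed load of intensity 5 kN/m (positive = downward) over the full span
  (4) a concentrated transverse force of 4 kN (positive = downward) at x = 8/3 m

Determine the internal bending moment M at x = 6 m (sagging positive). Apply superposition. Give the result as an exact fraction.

M(6) = 305/6 kN·m

Load 1 — point force P=17 kN at a=16/3 m (b=L-a=8/3):
  M_1 = Pa(L-x)/L  [x>a] = 17·(16/3)·(8-6)/8 = 68/3 kN·m
Load 2 — applied couple M₀=18 kN·m at a=16/5 m (b=L-a=24/5):
  M_2 = M₀x/L - M₀  [x>a] = 18·6/8 - 18 = -9/2 kN·m
Load 3 — uniform load w=5 kN/m over full span:
  M_3 = wx(L-x)/2 = 5·6·(8-6)/2 = 30 kN·m
Load 4 — point force P=4 kN at a=8/3 m (b=L-a=16/3):
  M_4 = Pa(L-x)/L  [x>a] = 4·(8/3)·(8-6)/8 = 8/3 kN·m
Superposition: M = Σ M_i = 305/6 kN·m ≈ 50.833333 kN·m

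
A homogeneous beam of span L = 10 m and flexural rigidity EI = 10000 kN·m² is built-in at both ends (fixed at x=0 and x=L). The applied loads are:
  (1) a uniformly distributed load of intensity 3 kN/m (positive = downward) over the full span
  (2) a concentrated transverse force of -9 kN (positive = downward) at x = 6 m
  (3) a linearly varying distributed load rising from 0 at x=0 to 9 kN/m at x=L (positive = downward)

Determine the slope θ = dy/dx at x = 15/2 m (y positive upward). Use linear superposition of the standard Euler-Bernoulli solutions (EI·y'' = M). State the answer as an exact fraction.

θ(15/2) = 57981/12800000 rad

Load 1 — uniform load w=3 kN/m over full span:
  θ_1 = -wx(L-x)(L-2x)/(12EI) = -3·(15/2)·(10-(15/2))·(10-2·(15/2))/(12·10000) = 3/1280 rad
Load 2 — point force P=-9 kN at a=6 m (b=L-a=4):
  θ_2 = Pa²(L-x)(2bL-(3b+a)(L-x))/(2L³EI)  [x>a] = (-9)·6²·(10-(15/2))·(2·4·10-(3·4+6)·(10-(15/2)))/(2·10³·10000) = -567/400000 rad
Load 3 — triangular load w₀=9 kN/m (0→w₀ over full span):
  θ_3 = -w₀(2x(L-x)(L-2x)(x+2L)+x²(L-x)²)/(120LEI) = -9·(2·(15/2)·(10-(15/2))·(10-2·(15/2))·((15/2)+2·10)+(15/2)²·(10-(15/2))²)/(120·10·10000) = 369/102400 rad
Superposition: θ = Σ θ_i = 57981/12800000 rad ≈ 0.004530 rad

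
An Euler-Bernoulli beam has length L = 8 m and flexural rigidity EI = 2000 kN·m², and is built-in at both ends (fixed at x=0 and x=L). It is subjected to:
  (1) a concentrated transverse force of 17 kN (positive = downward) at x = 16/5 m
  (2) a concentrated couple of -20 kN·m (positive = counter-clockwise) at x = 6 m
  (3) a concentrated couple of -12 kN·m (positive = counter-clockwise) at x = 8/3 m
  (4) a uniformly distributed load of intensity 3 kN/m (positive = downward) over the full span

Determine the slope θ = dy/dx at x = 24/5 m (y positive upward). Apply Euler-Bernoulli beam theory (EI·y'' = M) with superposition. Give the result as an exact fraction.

θ(24/5) = 13629/1562500 rad

Load 1 — point force P=17 kN at a=16/5 m (b=L-a=24/5):
  θ_1 = Pa²(L-x)(2bL-(3b+a)(L-x))/(2L³EI)  [x>a] = 17·(16/5)²·(8-(24/5))·(2·(24/5)·8-(3·(24/5)+(16/5))·(8-(24/5)))/(2·8³·2000) = 2176/390625 rad
Load 2 — applied couple M₀=-20 kN·m at a=6 m (b=L-a=2):
  θ_2 = (R_Ax²/2 - M_Ax)/EI  [x≤a] with R_A=-45/16, M_A=-25/4 = ((-45/16)·(24/5)²/2 - (-25/4)·(24/5))/2000 = -3/2500 rad
Load 3 — applied couple M₀=-12 kN·m at a=8/3 m (b=L-a=16/3):
  θ_3 = (R_Ax²/2 - M_Ax - M₀(x-a))/EI  [x>a] with R_A=-2, M_A=0 = ((-2)·(24/5)²/2 - 0·(24/5) - (-12)·((24/5)-(8/3)))/2000 = 4/3125 rad
Load 4 — uniform load w=3 kN/m over full span:
  θ_4 = -wx(L-x)(L-2x)/(12EI) = -3·(24/5)·(8-(24/5))·(8-2·(24/5))/(12·2000) = 48/15625 rad
Superposition: θ = Σ θ_i = 13629/1562500 rad ≈ 0.008723 rad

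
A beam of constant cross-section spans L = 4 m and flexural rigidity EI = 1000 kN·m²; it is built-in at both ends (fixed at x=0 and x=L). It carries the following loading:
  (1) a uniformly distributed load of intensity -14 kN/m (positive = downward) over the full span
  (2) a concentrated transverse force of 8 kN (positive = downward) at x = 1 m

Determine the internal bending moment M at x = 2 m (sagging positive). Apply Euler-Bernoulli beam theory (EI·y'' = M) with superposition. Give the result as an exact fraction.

Load 1 — uniform load w=-14 kN/m over full span:
  M_1 = wLx/2 - wL²/12 - wx²/2 = (-14)·4·2/2 - (-14)·4²/12 - (-14)·2²/2 = -28/3 kN·m
Load 2 — point force P=8 kN at a=1 m (b=L-a=3):
  M_2 = Pa²(a+3b)(L-x)/L³ - Pa²b/L²  [x>a] = 8·1²·(1+3·3)·(4-2)/4³ - 8·1²·3/4² = 1 kN·m
Superposition: M = Σ M_i = -25/3 kN·m ≈ -8.333333 kN·m

M(2) = -25/3 kN·m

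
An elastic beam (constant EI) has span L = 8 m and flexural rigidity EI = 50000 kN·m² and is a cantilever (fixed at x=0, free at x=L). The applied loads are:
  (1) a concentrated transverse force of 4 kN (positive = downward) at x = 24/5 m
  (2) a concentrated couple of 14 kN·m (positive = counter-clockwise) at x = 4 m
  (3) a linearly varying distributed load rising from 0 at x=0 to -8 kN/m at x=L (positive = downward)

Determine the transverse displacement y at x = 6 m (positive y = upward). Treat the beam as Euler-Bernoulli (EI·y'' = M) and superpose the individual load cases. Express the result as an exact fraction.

Load 1 — point force P=4 kN at a=24/5 m (b=L-a=16/5):
  y_1 = -Pa²(3x-a)/(6EI)  [x>a] = -4·(24/5)²·(3·6-(24/5))/(6·50000) = -1584/390625 m
Load 2 — applied couple M₀=14 kN·m at a=4 m (b=L-a=4):
  y_2 = M₀a(2x-a)/(2EI)  [x>a] = 14·4·(2·6-4)/(2·50000) = 14/3125 m
Load 3 — triangular load w₀=-8 kN/m (0→w₀ over full span):
  y_3 = (w₀Lx³/12-w₀L²x²/6-w₀x⁵/(120L))/EI = ((-8)·8·6³/12-(-8)·8²·6²/6-(-8)·6⁵/(120·8))/50000 = 2481/62500 m
Superposition: y = Σ y_i = 62689/1562500 m ≈ 0.040121 m

y(6) = 62689/1562500 m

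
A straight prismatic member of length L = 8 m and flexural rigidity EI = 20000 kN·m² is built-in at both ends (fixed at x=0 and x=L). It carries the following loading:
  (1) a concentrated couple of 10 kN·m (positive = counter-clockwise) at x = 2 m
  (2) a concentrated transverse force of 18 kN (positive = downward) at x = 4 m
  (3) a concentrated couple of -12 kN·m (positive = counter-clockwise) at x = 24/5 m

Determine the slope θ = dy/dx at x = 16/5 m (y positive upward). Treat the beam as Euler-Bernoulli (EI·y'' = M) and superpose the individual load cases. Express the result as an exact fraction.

Load 1 — applied couple M₀=10 kN·m at a=2 m (b=L-a=6):
  θ_1 = (R_Ax²/2 - M_Ax - M₀(x-a))/EI  [x>a] with R_A=45/32, M_A=-15/8 = ((45/32)·(16/5)²/2 - (-15/8)·(16/5) - 10·((16/5)-2))/20000 = 3/50000 rad
Load 2 — point force P=18 kN at a=4 m (b=L-a=4):
  θ_2 = -Pb²x(2aL-(3a+b)x)/(2L³EI)  [x≤a] = -18·4²·(16/5)·(2·4·8-(3·4+4)·(16/5))/(2·8³·20000) = -9/15625 rad
Load 3 — applied couple M₀=-12 kN·m at a=24/5 m (b=L-a=16/5):
  θ_3 = (R_Ax²/2 - M_Ax)/EI  [x≤a] with R_A=-54/25, M_A=-96/25 = ((-54/25)·(16/5)²/2 - (-96/25)·(16/5))/20000 = 24/390625 rad
Superposition: θ = Σ θ_i = -2841/6250000 rad ≈ -0.000455 rad

θ(16/5) = -2841/6250000 rad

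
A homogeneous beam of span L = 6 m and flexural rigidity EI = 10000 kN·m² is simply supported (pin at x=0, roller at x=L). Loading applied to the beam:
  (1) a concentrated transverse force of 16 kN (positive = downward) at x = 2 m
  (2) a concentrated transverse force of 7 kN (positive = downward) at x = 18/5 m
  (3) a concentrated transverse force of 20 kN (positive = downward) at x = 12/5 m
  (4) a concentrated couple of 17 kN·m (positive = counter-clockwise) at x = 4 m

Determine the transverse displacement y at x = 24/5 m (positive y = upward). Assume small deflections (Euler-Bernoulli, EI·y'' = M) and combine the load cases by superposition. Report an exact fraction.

Load 1 — point force P=16 kN at a=2 m (b=L-a=4):
  y_1 = -Pa(L-x)(2Lx-a²-x²)/(6LEI)  [x>a] = -16·2·(6-(24/5))·(2·6·(24/5)-2²-(24/5)²)/(6·6·10000) = -764/234375 m
Load 2 — point force P=7 kN at a=18/5 m (b=L-a=12/5):
  y_2 = -Pa(L-x)(2Lx-a²-x²)/(6LEI)  [x>a] = -7·(18/5)·(6-(24/5))·(2·6·(24/5)-(18/5)²-(24/5)²)/(6·6·10000) = -567/312500 m
Load 3 — point force P=20 kN at a=12/5 m (b=L-a=18/5):
  y_3 = -Pa(L-x)(2Lx-a²-x²)/(6LEI)  [x>a] = -20·(12/5)·(6-(24/5))·(2·6·(24/5)-(12/5)²-(24/5)²)/(6·6·10000) = -72/15625 m
Load 4 — applied couple M₀=17 kN·m at a=4 m (b=L-a=2):
  y_4 = (M₀x³/(6L)-M₀(x-a)²/2+C₁x)/EI  [x>a] with C₁=M₀(3b²-L²)/(6L)=-34/3 = (17·(24/5)³/(6·6)-17·((24/5)-4)²/2+(-34/3)·(24/5))/10000 = -119/156250 m
Superposition: y = Σ y_i = -9791/937500 m ≈ -0.010444 m

y(24/5) = -9791/937500 m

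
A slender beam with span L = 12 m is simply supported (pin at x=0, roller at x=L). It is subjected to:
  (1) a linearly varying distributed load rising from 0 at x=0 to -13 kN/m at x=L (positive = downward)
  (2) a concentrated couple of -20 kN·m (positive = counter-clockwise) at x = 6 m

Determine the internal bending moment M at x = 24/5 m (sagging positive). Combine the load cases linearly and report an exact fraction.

M(24/5) = -14104/125 kN·m

Load 1 — triangular load w₀=-13 kN/m (0→w₀ over full span):
  M_1 = w₀Lx/6 - w₀x³/(6L) = (-13)·12·(24/5)/6 - (-13)·(24/5)³/(6·12) = -13104/125 kN·m
Load 2 — applied couple M₀=-20 kN·m at a=6 m (b=L-a=6):
  M_2 = M₀x/L  [x≤a] = (-20)·(24/5)/12 = -8 kN·m
Superposition: M = Σ M_i = -14104/125 kN·m ≈ -112.832000 kN·m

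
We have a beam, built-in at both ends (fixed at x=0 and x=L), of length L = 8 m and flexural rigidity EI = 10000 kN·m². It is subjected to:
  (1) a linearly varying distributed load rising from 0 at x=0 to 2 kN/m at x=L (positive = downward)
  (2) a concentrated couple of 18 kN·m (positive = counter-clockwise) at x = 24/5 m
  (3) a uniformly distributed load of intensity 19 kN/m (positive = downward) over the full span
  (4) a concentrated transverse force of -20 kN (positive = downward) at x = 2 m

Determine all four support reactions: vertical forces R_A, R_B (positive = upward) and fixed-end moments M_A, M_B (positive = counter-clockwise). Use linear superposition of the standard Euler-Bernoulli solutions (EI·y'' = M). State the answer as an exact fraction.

R_A = 12953/200 kN, M_A = 4443/50 kN·m, R_B = 15047/200 kN, M_B = -14711/150 kN·m

Load 1 — triangular load w₀=2 kN/m (0→w₀ over full span):
  R_A = 3w₀L/20 = 3·2·8/20 = 12/5 kN
  M_A = w₀L²/30 = 2·8²/30 = 64/15 kN·m
  R_B = 7w₀L/20 = 7·2·8/20 = 28/5 kN
  M_B = -w₀L²/20 = -2·8²/20 = -32/5 kN·m
Load 2 — applied couple M₀=18 kN·m at a=24/5 m (b=L-a=16/5):
  R_A = 6M₀ab/L³ = 6·18·(24/5)·(16/5)/8³ = 81/25 kN
  M_A = M₀b(2a-b)/L² = 18·(16/5)·(2·(24/5)-(16/5))/8² = 144/25 kN·m
  R_B = -6M₀ab/L³ = -6·18·(24/5)·(16/5)/8³ = -81/25 kN
  M_B = M₀a(2b-a)/L² = 18·(24/5)·(2·(16/5)-(24/5))/8² = 54/25 kN·m
Load 3 — uniform load w=19 kN/m over full span:
  R_A = wL/2 = 19·8/2 = 76 kN
  M_A = wL²/12 = 19·8²/12 = 304/3 kN·m
  R_B = wL/2 = 19·8/2 = 76 kN
  M_B = -wL²/12 = -19·8²/12 = -304/3 kN·m
Load 4 — point force P=-20 kN at a=2 m (b=L-a=6):
  R_A = Pb²(3a+b)/L³ = (-20)·6²·(3·2+6)/8³ = -135/8 kN
  M_A = Pab²/L² = (-20)·2·6²/8² = -45/2 kN·m
  R_B = Pa²(a+3b)/L³ = (-20)·2²·(2+3·6)/8³ = -25/8 kN
  M_B = -Pa²b/L² = -(-20)·2²·6/8² = 15/2 kN·m
Superposition: R_A = 12953/200 kN, M_A = 4443/50 kN·m, R_B = 15047/200 kN, M_B = -14711/150 kN·m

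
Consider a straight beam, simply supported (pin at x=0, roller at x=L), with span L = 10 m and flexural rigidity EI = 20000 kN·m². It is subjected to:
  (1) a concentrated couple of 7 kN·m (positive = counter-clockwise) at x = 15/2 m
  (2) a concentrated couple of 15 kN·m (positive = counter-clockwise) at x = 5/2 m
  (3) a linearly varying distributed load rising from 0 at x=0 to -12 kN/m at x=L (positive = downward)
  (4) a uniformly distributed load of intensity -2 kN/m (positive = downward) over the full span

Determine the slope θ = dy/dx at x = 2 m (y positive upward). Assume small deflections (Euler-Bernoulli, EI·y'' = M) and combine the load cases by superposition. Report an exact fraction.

Load 1 — applied couple M₀=7 kN·m at a=15/2 m (b=L-a=5/2):
  θ_1 = (M₀x²/(2L)+C₁)/EI  [x≤a] with C₁=M₀(3b²-L²)/(6L)=-455/48 = (7·2²/(2·10)+(-455/48))/20000 = -1939/4800000 rad
Load 2 — applied couple M₀=15 kN·m at a=5/2 m (b=L-a=15/2):
  θ_2 = (M₀x²/(2L)+C₁)/EI  [x≤a] with C₁=M₀(3b²-L²)/(6L)=275/16 = (15·2²/(2·10)+(275/16))/20000 = 323/320000 rad
Load 3 — triangular load w₀=-12 kN/m (0→w₀ over full span):
  θ_3 = -w₀(7L⁴-30L²x²+15x⁴)/(360LEI) = -(-12)·(7·10⁴-30·10²·2²+15·2⁴)/(360·10·20000) = 91/9375 rad
Load 4 — uniform load w=-2 kN/m over full span:
  θ_4 = -w(L³-6Lx²+4x³)/(24EI) = -(-2)·(10³-6·10·2²+4·2³)/(24·20000) = 33/10000 rad
Superposition: θ = Σ θ_i = 32669/2400000 rad ≈ 0.013612 rad

θ(2) = 32669/2400000 rad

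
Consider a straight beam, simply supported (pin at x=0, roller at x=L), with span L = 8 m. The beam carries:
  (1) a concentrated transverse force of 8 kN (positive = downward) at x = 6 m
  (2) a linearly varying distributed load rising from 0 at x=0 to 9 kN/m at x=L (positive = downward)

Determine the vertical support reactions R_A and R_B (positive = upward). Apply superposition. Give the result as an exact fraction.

R_A = 14 kN, R_B = 30 kN

Load 1 — point force P=8 kN at a=6 m (b=L-a=2):
  R_A = Pb/L = 8·2/8 = 2 kN
  R_B = Pa/L = 8·6/8 = 6 kN
Load 2 — triangular load w₀=9 kN/m (0→w₀ over full span):
  R_A = w₀L/6 = 9·8/6 = 12 kN
  R_B = w₀L/3 = 9·8/3 = 24 kN
Superposition: R_A = 14 kN, R_B = 30 kN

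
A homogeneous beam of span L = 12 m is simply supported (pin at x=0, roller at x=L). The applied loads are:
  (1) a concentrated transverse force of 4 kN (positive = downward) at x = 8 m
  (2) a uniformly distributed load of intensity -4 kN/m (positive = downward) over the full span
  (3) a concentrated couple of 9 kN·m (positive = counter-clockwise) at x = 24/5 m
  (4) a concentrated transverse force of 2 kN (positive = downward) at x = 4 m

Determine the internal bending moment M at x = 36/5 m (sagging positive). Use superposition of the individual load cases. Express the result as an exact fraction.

Load 1 — point force P=4 kN at a=8 m (b=L-a=4):
  M_1 = Pbx/L  [x≤a] = 4·4·(36/5)/12 = 48/5 kN·m
Load 2 — uniform load w=-4 kN/m over full span:
  M_2 = wx(L-x)/2 = (-4)·(36/5)·(12-(36/5))/2 = -1728/25 kN·m
Load 3 — applied couple M₀=9 kN·m at a=24/5 m (b=L-a=36/5):
  M_3 = M₀x/L - M₀  [x>a] = 9·(36/5)/12 - 9 = -18/5 kN·m
Load 4 — point force P=2 kN at a=4 m (b=L-a=8):
  M_4 = Pa(L-x)/L  [x>a] = 2·4·(12-(36/5))/12 = 16/5 kN·m
Superposition: M = Σ M_i = -1498/25 kN·m ≈ -59.920000 kN·m

M(36/5) = -1498/25 kN·m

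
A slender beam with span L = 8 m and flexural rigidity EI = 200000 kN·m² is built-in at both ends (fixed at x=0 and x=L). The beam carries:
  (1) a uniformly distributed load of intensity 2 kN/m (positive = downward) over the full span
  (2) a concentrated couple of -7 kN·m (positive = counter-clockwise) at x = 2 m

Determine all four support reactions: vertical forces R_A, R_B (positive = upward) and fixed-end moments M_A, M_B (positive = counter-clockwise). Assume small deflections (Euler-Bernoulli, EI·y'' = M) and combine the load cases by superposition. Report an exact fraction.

R_A = 449/64 kN, M_A = 575/48 kN·m, R_B = 575/64 kN, M_B = -617/48 kN·m

Load 1 — uniform load w=2 kN/m over full span:
  R_A = wL/2 = 2·8/2 = 8 kN
  M_A = wL²/12 = 2·8²/12 = 32/3 kN·m
  R_B = wL/2 = 2·8/2 = 8 kN
  M_B = -wL²/12 = -2·8²/12 = -32/3 kN·m
Load 2 — applied couple M₀=-7 kN·m at a=2 m (b=L-a=6):
  R_A = 6M₀ab/L³ = 6·(-7)·2·6/8³ = -63/64 kN
  M_A = M₀b(2a-b)/L² = (-7)·6·(2·2-6)/8² = 21/16 kN·m
  R_B = -6M₀ab/L³ = -6·(-7)·2·6/8³ = 63/64 kN
  M_B = M₀a(2b-a)/L² = (-7)·2·(2·6-2)/8² = -35/16 kN·m
Superposition: R_A = 449/64 kN, M_A = 575/48 kN·m, R_B = 575/64 kN, M_B = -617/48 kN·m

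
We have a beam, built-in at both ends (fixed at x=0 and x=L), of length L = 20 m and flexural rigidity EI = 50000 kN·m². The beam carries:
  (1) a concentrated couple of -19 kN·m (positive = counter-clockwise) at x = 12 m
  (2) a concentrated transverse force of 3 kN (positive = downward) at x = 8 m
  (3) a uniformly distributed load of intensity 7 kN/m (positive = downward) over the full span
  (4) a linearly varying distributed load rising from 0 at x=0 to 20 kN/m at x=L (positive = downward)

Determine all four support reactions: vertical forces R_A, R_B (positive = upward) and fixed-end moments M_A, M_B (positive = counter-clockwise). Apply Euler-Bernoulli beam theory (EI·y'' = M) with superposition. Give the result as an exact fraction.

R_A = 16322/125 kN, M_A = 12564/25 kN·m, R_B = 26553/125 kN, M_B = -48103/75 kN·m

Load 1 — applied couple M₀=-19 kN·m at a=12 m (b=L-a=8):
  R_A = 6M₀ab/L³ = 6·(-19)·12·8/20³ = -171/125 kN
  M_A = M₀b(2a-b)/L² = (-19)·8·(2·12-8)/20² = -152/25 kN·m
  R_B = -6M₀ab/L³ = -6·(-19)·12·8/20³ = 171/125 kN
  M_B = M₀a(2b-a)/L² = (-19)·12·(2·8-12)/20² = -57/25 kN·m
Load 2 — point force P=3 kN at a=8 m (b=L-a=12):
  R_A = Pb²(3a+b)/L³ = 3·12²·(3·8+12)/20³ = 243/125 kN
  M_A = Pab²/L² = 3·8·12²/20² = 216/25 kN·m
  R_B = Pa²(a+3b)/L³ = 3·8²·(8+3·12)/20³ = 132/125 kN
  M_B = -Pa²b/L² = -3·8²·12/20² = -144/25 kN·m
Load 3 — uniform load w=7 kN/m over full span:
  R_A = wL/2 = 7·20/2 = 70 kN
  M_A = wL²/12 = 7·20²/12 = 700/3 kN·m
  R_B = wL/2 = 7·20/2 = 70 kN
  M_B = -wL²/12 = -7·20²/12 = -700/3 kN·m
Load 4 — triangular load w₀=20 kN/m (0→w₀ over full span):
  R_A = 3w₀L/20 = 3·20·20/20 = 60 kN
  M_A = w₀L²/30 = 20·20²/30 = 800/3 kN·m
  R_B = 7w₀L/20 = 7·20·20/20 = 140 kN
  M_B = -w₀L²/20 = -20·20²/20 = -400 kN·m
Superposition: R_A = 16322/125 kN, M_A = 12564/25 kN·m, R_B = 26553/125 kN, M_B = -48103/75 kN·m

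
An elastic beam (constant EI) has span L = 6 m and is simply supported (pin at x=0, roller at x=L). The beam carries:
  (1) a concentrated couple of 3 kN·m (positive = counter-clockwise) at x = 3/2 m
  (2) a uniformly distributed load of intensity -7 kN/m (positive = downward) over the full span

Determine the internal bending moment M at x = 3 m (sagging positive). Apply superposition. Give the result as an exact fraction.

Load 1 — applied couple M₀=3 kN·m at a=3/2 m (b=L-a=9/2):
  M_1 = M₀x/L - M₀  [x>a] = 3·3/6 - 3 = -3/2 kN·m
Load 2 — uniform load w=-7 kN/m over full span:
  M_2 = wx(L-x)/2 = (-7)·3·(6-3)/2 = -63/2 kN·m
Superposition: M = Σ M_i = -33 kN·m ≈ -33.000000 kN·m

M(3) = -33 kN·m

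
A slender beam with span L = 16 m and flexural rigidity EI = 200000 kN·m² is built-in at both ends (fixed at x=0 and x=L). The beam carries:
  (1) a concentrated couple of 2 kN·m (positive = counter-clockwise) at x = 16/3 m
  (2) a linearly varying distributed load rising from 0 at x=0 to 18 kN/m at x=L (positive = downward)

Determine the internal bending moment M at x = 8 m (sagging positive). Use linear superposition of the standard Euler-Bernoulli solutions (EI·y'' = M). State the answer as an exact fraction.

Load 1 — applied couple M₀=2 kN·m at a=16/3 m (b=L-a=32/3):
  M_1 = R_Ax - M_A - M₀  [x>a] with R_A=1/6, M_A=0 = (1/6)·8 - 0 - 2 = -2/3 kN·m
Load 2 — triangular load w₀=18 kN/m (0→w₀ over full span):
  M_2 = 3w₀Lx/20 - w₀L²/30 - w₀x³/(6L) = 3·18·16·8/20 - 18·16²/30 - 18·8³/(6·16) = 96 kN·m
Superposition: M = Σ M_i = 286/3 kN·m ≈ 95.333333 kN·m

M(8) = 286/3 kN·m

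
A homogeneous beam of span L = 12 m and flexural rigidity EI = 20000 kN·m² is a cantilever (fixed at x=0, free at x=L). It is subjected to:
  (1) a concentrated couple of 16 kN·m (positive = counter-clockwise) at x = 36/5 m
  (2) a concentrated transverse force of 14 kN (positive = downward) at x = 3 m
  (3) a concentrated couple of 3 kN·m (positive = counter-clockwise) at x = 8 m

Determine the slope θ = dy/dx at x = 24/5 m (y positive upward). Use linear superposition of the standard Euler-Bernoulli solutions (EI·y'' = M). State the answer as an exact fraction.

θ(24/5) = 141/100000 rad

Load 1 — applied couple M₀=16 kN·m at a=36/5 m (b=L-a=24/5):
  θ_1 = M₀x/EI  [x≤a] = 16·(24/5)/20000 = 12/3125 rad
Load 2 — point force P=14 kN at a=3 m (b=L-a=9):
  θ_2 = -Pa²/(2EI)  [x>a] = -14·3²/(2·20000) = -63/20000 rad
Load 3 — applied couple M₀=3 kN·m at a=8 m (b=L-a=4):
  θ_3 = M₀x/EI  [x≤a] = 3·(24/5)/20000 = 9/12500 rad
Superposition: θ = Σ θ_i = 141/100000 rad ≈ 0.001410 rad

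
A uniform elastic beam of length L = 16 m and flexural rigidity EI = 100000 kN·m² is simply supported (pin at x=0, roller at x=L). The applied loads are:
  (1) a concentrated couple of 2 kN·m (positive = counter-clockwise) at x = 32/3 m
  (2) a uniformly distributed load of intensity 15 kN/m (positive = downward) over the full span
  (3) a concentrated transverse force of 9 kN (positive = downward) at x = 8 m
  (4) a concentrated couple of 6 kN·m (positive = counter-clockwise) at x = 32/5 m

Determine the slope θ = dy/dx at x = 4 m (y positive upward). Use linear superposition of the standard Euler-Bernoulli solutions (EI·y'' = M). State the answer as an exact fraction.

θ(4) = -52489/2812500 rad

Load 1 — applied couple M₀=2 kN·m at a=32/3 m (b=L-a=16/3):
  θ_1 = (M₀x²/(2L)+C₁)/EI  [x≤a] with C₁=M₀(3b²-L²)/(6L)=-32/9 = (2·4²/(2·16)+(-32/9))/100000 = -23/900000 rad
Load 2 — uniform load w=15 kN/m over full span:
  θ_2 = -w(L³-6Lx²+4x³)/(24EI) = -15·(16³-6·16·4²+4·4³)/(24·100000) = -11/625 rad
Load 3 — point force P=9 kN at a=8 m (b=L-a=8):
  θ_3 = -Pb(L²-b²-3x²)/(6LEI)  [x≤a] = -9·8·(16²-8²-3·4²)/(6·16·100000) = -27/25000 rad
Load 4 — applied couple M₀=6 kN·m at a=32/5 m (b=L-a=48/5):
  θ_4 = (M₀x²/(2L)+C₁)/EI  [x≤a] with C₁=M₀(3b²-L²)/(6L)=32/25 = (6·4²/(2·16)+(32/25))/100000 = 107/2500000 rad
Superposition: θ = Σ θ_i = -52489/2812500 rad ≈ -0.018663 rad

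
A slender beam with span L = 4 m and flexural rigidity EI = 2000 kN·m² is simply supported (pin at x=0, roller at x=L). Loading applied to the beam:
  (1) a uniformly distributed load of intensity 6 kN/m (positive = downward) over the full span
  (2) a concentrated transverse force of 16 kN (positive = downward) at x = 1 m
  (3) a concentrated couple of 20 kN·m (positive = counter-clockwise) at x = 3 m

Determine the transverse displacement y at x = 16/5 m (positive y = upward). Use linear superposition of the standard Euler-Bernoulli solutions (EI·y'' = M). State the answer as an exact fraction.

Load 1 — uniform load w=6 kN/m over full span:
  y_1 = -wx(L³-2Lx²+x³)/(24EI) = -6·(16/5)·(4³-2·4·(16/5)²+(16/5)³)/(24·2000) = -464/78125 m
Load 2 — point force P=16 kN at a=1 m (b=L-a=3):
  y_2 = -Pa(L-x)(2Lx-a²-x²)/(6LEI)  [x>a] = -16·1·(4-(16/5))·(2·4·(16/5)-1²-(16/5)²)/(6·4·2000) = -359/93750 m
Load 3 — applied couple M₀=20 kN·m at a=3 m (b=L-a=1):
  y_3 = (M₀x³/(6L)-M₀(x-a)²/2+C₁x)/EI  [x>a] with C₁=M₀(3b²-L²)/(6L)=-65/6 = (20·(16/5)³/(6·4)-20·((16/5)-3)²/2+(-65/6)·(16/5))/2000 = -97/25000 m
Superposition: y = Σ y_i = -25591/1875000 m ≈ -0.013649 m

y(16/5) = -25591/1875000 m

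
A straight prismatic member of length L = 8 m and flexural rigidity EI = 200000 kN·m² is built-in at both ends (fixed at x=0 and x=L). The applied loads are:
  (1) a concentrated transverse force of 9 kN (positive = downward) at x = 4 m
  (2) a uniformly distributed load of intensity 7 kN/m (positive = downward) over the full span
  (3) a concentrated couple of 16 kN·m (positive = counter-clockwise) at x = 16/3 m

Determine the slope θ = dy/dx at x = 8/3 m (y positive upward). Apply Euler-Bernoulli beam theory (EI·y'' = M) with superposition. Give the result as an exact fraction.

Load 1 — point force P=9 kN at a=4 m (b=L-a=4):
  θ_1 = -Pb²x(2aL-(3a+b)x)/(2L³EI)  [x≤a] = -9·4²·(8/3)·(2·4·8-(3·4+4)·(8/3))/(2·8³·200000) = -1/25000 rad
Load 2 — uniform load w=7 kN/m over full span:
  θ_2 = -wx(L-x)(L-2x)/(12EI) = -7·(8/3)·(8-(8/3))·(8-2·(8/3))/(12·200000) = -28/253125 rad
Load 3 — applied couple M₀=16 kN·m at a=16/3 m (b=L-a=8/3):
  θ_3 = (R_Ax²/2 - M_Ax)/EI  [x≤a] with R_A=8/3, M_A=16/3 = ((8/3)·(8/3)²/2 - (16/3)·(8/3))/200000 = -2/84375 rad
Superposition: θ = Σ θ_i = -353/2025000 rad ≈ -0.000174 rad

θ(8/3) = -353/2025000 rad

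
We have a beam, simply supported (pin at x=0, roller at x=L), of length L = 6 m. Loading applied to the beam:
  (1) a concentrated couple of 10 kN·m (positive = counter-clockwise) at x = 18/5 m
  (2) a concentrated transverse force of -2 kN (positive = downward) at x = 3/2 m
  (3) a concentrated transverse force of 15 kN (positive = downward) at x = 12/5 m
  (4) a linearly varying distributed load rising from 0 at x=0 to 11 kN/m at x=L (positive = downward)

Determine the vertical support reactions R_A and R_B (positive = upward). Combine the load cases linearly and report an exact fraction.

R_A = 121/6 kN, R_B = 155/6 kN

Load 1 — applied couple M₀=10 kN·m at a=18/5 m (b=L-a=12/5):
  R_A = M₀/L = 10/6 = 5/3 kN
  R_B = -M₀/L = -10/6 = -5/3 kN
Load 2 — point force P=-2 kN at a=3/2 m (b=L-a=9/2):
  R_A = Pb/L = (-2)·(9/2)/6 = -3/2 kN
  R_B = Pa/L = (-2)·(3/2)/6 = -1/2 kN
Load 3 — point force P=15 kN at a=12/5 m (b=L-a=18/5):
  R_A = Pb/L = 15·(18/5)/6 = 9 kN
  R_B = Pa/L = 15·(12/5)/6 = 6 kN
Load 4 — triangular load w₀=11 kN/m (0→w₀ over full span):
  R_A = w₀L/6 = 11·6/6 = 11 kN
  R_B = w₀L/3 = 11·6/3 = 22 kN
Superposition: R_A = 121/6 kN, R_B = 155/6 kN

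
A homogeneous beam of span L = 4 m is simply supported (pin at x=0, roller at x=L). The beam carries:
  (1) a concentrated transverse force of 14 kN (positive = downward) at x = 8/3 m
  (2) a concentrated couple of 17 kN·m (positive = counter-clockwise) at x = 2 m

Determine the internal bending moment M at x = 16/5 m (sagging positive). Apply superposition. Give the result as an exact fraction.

Load 1 — point force P=14 kN at a=8/3 m (b=L-a=4/3):
  M_1 = Pa(L-x)/L  [x>a] = 14·(8/3)·(4-(16/5))/4 = 112/15 kN·m
Load 2 — applied couple M₀=17 kN·m at a=2 m (b=L-a=2):
  M_2 = M₀x/L - M₀  [x>a] = 17·(16/5)/4 - 17 = -17/5 kN·m
Superposition: M = Σ M_i = 61/15 kN·m ≈ 4.066667 kN·m

M(16/5) = 61/15 kN·m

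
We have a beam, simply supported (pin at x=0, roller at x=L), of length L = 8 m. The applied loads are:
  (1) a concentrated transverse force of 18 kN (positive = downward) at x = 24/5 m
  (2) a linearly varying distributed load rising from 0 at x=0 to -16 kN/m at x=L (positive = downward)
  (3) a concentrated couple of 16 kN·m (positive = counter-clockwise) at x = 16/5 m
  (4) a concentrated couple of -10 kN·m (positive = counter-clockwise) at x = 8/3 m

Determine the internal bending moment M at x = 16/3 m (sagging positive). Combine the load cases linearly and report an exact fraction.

M(16/3) = -14746/405 kN·m

Load 1 — point force P=18 kN at a=24/5 m (b=L-a=16/5):
  M_1 = Pa(L-x)/L  [x>a] = 18·(24/5)·(8-(16/3))/8 = 144/5 kN·m
Load 2 — triangular load w₀=-16 kN/m (0→w₀ over full span):
  M_2 = w₀Lx/6 - w₀x³/(6L) = (-16)·8·(16/3)/6 - (-16)·(16/3)³/(6·8) = -5120/81 kN·m
Load 3 — applied couple M₀=16 kN·m at a=16/5 m (b=L-a=24/5):
  M_3 = M₀x/L - M₀  [x>a] = 16·(16/3)/8 - 16 = -16/3 kN·m
Load 4 — applied couple M₀=-10 kN·m at a=8/3 m (b=L-a=16/3):
  M_4 = M₀x/L - M₀  [x>a] = (-10)·(16/3)/8 - (-10) = 10/3 kN·m
Superposition: M = Σ M_i = -14746/405 kN·m ≈ -36.409877 kN·m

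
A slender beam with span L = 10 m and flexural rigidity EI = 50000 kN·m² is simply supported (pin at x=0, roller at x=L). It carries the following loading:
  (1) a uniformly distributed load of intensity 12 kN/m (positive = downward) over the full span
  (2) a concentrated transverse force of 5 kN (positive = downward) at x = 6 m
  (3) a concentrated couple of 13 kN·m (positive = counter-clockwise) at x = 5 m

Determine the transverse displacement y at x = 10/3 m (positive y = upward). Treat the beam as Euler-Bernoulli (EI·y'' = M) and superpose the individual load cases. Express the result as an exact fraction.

y(10/3) = -46949/1620000 m

Load 1 — uniform load w=12 kN/m over full span:
  y_1 = -wx(L³-2Lx²+x³)/(24EI) = -12·(10/3)·(10³-2·10·(10/3)²+(10/3)³)/(24·50000) = -11/405 m
Load 2 — point force P=5 kN at a=6 m (b=L-a=4):
  y_2 = -Pbx(L²-b²-x²)/(6LEI)  [x≤a] = -5·4·(10/3)·(10²-4²-(10/3)²)/(6·10·50000) = -82/50625 m
Load 3 — applied couple M₀=13 kN·m at a=5 m (b=L-a=5):
  y_3 = (M₀x³/(6L)+C₁x)/EI  [x≤a] with C₁=M₀(3b²-L²)/(6L)=-65/12 = (13·(10/3)³/(6·10)+(-65/12)·(10/3))/50000 = -13/64800 m
Superposition: y = Σ y_i = -46949/1620000 m ≈ -0.028981 m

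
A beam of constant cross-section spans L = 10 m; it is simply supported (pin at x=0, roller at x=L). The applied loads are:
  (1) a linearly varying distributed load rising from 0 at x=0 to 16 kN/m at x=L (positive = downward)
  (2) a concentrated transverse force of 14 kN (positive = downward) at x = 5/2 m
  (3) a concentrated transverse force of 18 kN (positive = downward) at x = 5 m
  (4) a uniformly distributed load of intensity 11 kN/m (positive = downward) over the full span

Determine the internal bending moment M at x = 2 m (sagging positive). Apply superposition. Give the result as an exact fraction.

Load 1 — triangular load w₀=16 kN/m (0→w₀ over full span):
  M_1 = w₀Lx/6 - w₀x³/(6L) = 16·10·2/6 - 16·2³/(6·10) = 256/5 kN·m
Load 2 — point force P=14 kN at a=5/2 m (b=L-a=15/2):
  M_2 = Pbx/L  [x≤a] = 14·(15/2)·2/10 = 21 kN·m
Load 3 — point force P=18 kN at a=5 m (b=L-a=5):
  M_3 = Pbx/L  [x≤a] = 18·5·2/10 = 18 kN·m
Load 4 — uniform load w=11 kN/m over full span:
  M_4 = wx(L-x)/2 = 11·2·(10-2)/2 = 88 kN·m
Superposition: M = Σ M_i = 891/5 kN·m ≈ 178.200000 kN·m

M(2) = 891/5 kN·m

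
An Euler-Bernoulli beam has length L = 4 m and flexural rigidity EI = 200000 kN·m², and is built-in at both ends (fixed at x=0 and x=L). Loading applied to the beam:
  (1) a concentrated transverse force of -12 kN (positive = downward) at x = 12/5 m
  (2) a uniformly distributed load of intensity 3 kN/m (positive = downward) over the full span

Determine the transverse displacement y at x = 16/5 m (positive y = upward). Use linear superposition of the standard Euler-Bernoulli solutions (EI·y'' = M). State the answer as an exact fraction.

y(16/5) = 178/48828125 m

Load 1 — point force P=-12 kN at a=12/5 m (b=L-a=8/5):
  y_1 = -Pa²(L-x)²(3bL-(3b+a)(L-x))/(6L³EI)  [x>a] = -(-12)·(12/5)²·(4-(16/5))²·(3·(8/5)·4-(3·(8/5)+(12/5))·(4-(16/5)))/(6·4³·200000) = 378/48828125 m
Load 2 — uniform load w=3 kN/m over full span:
  y_2 = -wx²(L-x)²/(24EI) = -3·(16/5)²·(4-(16/5))²/(24·200000) = -8/1953125 m
Superposition: y = Σ y_i = 178/48828125 m ≈ 0.000004 m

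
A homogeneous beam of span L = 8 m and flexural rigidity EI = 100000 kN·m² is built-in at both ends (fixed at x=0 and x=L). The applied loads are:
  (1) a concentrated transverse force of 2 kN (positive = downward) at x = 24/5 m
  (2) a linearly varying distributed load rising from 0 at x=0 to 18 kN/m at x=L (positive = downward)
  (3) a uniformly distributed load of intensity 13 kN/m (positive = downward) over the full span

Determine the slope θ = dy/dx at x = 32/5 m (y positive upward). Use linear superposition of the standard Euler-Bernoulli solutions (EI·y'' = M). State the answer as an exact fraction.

θ(32/5) = 9238/9765625 rad

Load 1 — point force P=2 kN at a=24/5 m (b=L-a=16/5):
  θ_1 = Pa²(L-x)(2bL-(3b+a)(L-x))/(2L³EI)  [x>a] = 2·(24/5)²·(8-(32/5))·(2·(16/5)·8-(3·(16/5)+(24/5))·(8-(32/5)))/(2·8³·100000) = 198/9765625 rad
Load 2 — triangular load w₀=18 kN/m (0→w₀ over full span):
  θ_2 = -w₀(2x(L-x)(L-2x)(x+2L)+x²(L-x)²)/(120LEI) = -18·(2·(32/5)·(8-(32/5))·(8-2·(32/5))·((32/5)+2·8)+(32/5)²·(8-(32/5))²)/(120·8·100000) = 768/1953125 rad
Load 3 — uniform load w=13 kN/m over full span:
  θ_3 = -wx(L-x)(L-2x)/(12EI) = -13·(32/5)·(8-(32/5))·(8-2·(32/5))/(12·100000) = 208/390625 rad
Superposition: θ = Σ θ_i = 9238/9765625 rad ≈ 0.000946 rad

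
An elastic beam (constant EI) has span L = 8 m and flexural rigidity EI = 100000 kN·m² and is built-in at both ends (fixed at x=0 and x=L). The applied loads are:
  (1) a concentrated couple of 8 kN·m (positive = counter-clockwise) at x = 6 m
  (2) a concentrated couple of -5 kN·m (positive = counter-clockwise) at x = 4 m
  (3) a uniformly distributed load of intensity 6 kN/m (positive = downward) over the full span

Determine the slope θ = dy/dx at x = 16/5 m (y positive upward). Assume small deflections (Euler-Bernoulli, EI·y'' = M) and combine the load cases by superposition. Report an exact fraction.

θ(16/5) = -479/3125000 rad

Load 1 — applied couple M₀=8 kN·m at a=6 m (b=L-a=2):
  θ_1 = (R_Ax²/2 - M_Ax)/EI  [x≤a] with R_A=9/8, M_A=5/2 = ((9/8)·(16/5)²/2 - (5/2)·(16/5))/100000 = -7/312500 rad
Load 2 — applied couple M₀=-5 kN·m at a=4 m (b=L-a=4):
  θ_2 = (R_Ax²/2 - M_Ax)/EI  [x≤a] with R_A=-15/16, M_A=-5/4 = ((-15/16)·(16/5)²/2 - (-5/4)·(16/5))/100000 = -1/125000 rad
Load 3 — uniform load w=6 kN/m over full span:
  θ_3 = -wx(L-x)(L-2x)/(12EI) = -6·(16/5)·(8-(16/5))·(8-2·(16/5))/(12·100000) = -48/390625 rad
Superposition: θ = Σ θ_i = -479/3125000 rad ≈ -0.000153 rad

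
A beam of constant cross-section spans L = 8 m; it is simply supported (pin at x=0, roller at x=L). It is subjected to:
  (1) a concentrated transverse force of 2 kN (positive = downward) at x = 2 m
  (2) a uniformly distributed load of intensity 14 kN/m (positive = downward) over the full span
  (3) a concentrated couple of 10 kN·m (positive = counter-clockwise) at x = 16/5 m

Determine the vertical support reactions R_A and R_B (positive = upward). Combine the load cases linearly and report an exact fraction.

Load 1 — point force P=2 kN at a=2 m (b=L-a=6):
  R_A = Pb/L = 2·6/8 = 3/2 kN
  R_B = Pa/L = 2·2/8 = 1/2 kN
Load 2 — uniform load w=14 kN/m over full span:
  R_A = wL/2 = 14·8/2 = 56 kN
  R_B = wL/2 = 14·8/2 = 56 kN
Load 3 — applied couple M₀=10 kN·m at a=16/5 m (b=L-a=24/5):
  R_A = M₀/L = 10/8 = 5/4 kN
  R_B = -M₀/L = -10/8 = -5/4 kN
Superposition: R_A = 235/4 kN, R_B = 221/4 kN

R_A = 235/4 kN, R_B = 221/4 kN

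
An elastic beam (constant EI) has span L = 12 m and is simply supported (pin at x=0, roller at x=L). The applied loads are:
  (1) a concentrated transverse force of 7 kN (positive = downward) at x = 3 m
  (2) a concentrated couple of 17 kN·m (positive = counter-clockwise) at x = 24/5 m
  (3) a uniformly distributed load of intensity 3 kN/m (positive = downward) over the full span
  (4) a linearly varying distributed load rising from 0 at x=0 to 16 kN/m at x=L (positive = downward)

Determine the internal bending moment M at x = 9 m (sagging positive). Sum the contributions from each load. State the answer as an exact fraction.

Load 1 — point force P=7 kN at a=3 m (b=L-a=9):
  M_1 = Pa(L-x)/L  [x>a] = 7·3·(12-9)/12 = 21/4 kN·m
Load 2 — applied couple M₀=17 kN·m at a=24/5 m (b=L-a=36/5):
  M_2 = M₀x/L - M₀  [x>a] = 17·9/12 - 17 = -17/4 kN·m
Load 3 — uniform load w=3 kN/m over full span:
  M_3 = wx(L-x)/2 = 3·9·(12-9)/2 = 81/2 kN·m
Load 4 — triangular load w₀=16 kN/m (0→w₀ over full span):
  M_4 = w₀Lx/6 - w₀x³/(6L) = 16·12·9/6 - 16·9³/(6·12) = 126 kN·m
Superposition: M = Σ M_i = 335/2 kN·m ≈ 167.500000 kN·m

M(9) = 335/2 kN·m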